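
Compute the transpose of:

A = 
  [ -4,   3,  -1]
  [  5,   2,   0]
Aᵀ = 
  [ -4,   5]
  [  3,   2]
  [ -1,   0]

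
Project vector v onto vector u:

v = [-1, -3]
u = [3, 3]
v·u = (-1)(3) + (-3)(3) = -12
u·u = (3)² + (3)² = 18
proj_u(v) = (v·u / u·u) × u = (-12/18) × u = (-2/3) × u

proj_u(v) = [-2, -2]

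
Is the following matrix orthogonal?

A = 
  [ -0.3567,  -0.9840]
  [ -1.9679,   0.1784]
No

AᵀA = 
  [  3.9999,  -0.0001]
  [ -0.0001,   1.0001]
≠ I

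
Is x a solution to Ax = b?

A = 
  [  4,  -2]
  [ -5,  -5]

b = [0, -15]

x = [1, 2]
Yes

Ax = [0, -15] = b ✓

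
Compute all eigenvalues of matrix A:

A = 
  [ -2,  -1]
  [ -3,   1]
tr(A) = -1, det(A) = -5
Characteristic polynomial: λ² - tr(A)λ + det(A) = λ² + λ - 5
λ² + λ - 5 = 0  ⇒  λ = (-1 ± √((1)² - 4·(-5)))/2 = (-1 ± √(21))/2
  = (-1 + √21)/2,  (-1 - √21)/2

λ = (-1 + √21)/2, (-1 - √21)/2  (≈ 1.791, -2.791)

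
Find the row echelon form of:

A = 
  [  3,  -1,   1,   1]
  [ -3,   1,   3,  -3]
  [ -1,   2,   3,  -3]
Row operations:
R2 → R2 + (1)·R1
R3 → R3 + (1/3)·R1
Swap R2 ↔ R3

Resulting echelon form:
REF = 
  [   3,   -1,    1,    1]
  [   0,  5/3, 10/3, -8/3]
  [   0,    0,    4,   -2]

Rank = 3 (number of non-zero pivot rows).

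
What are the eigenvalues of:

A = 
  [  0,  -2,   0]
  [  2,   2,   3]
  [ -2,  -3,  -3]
λ = 0, (-1 + 3i√3)/2, (-1 - 3i√3)/2  (≈ 0, -0.5 + 2.598i, -0.5 - 2.598i)

Characteristic polynomial: det(λI - A) = λ³ + λ² + 7λ
The constant term is 0, so λ = 0 is a root: p(λ) = λ(λ² + λ + 7)
λ² + λ + 7 = 0  ⇒  λ = (-1 ± √((1)² - 4·(7)))/2 = (-1 ± √(-27))/2
  = (-1 + 3i√3)/2,  (-1 - 3i√3)/2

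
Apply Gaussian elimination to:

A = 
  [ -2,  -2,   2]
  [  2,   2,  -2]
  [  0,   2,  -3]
Row operations:
R2 → R2 + (1)·R1
Swap R2 ↔ R3

Resulting echelon form:
REF = 
  [ -2,  -2,   2]
  [  0,   2,  -3]
  [  0,   0,   0]

Rank = 2 (number of non-zero pivot rows).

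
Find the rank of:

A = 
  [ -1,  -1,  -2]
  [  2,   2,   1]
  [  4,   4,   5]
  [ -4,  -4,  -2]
rank(A) = 2

Row reduce:
R2 → R2 + (2)·R1
R3 → R3 + (4)·R1
R4 → R4 - (4)·R1
R3 → R3 - (1)·R2
R4 → R4 + (2)·R2
REF = 
  [ -1,  -1,  -2]
  [  0,   0,  -3]
  [  0,   0,   0]
  [  0,   0,   0]
Pivot columns: 1, 3 → 2 pivots.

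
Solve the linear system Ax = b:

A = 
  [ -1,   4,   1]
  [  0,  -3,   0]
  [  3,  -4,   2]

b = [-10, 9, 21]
Row reduce the augmented matrix [A|b]:
R3 → R3 + (3)·R1
R3 → R3 + (8/3)·R2
REF = 
  [ -1,   4,   1, -10]
  [  0,  -3,   0,   9]
  [  0,   0,   5,  15]

Back-substitution:
x₃ = 15 / 5 = 3
x₂ = (9 - (0)(3)) / (-3) = -3
x₁ = (-10 - (4)(-3) - (1)(3)) / (-1) = 1

x = [1, -3, 3]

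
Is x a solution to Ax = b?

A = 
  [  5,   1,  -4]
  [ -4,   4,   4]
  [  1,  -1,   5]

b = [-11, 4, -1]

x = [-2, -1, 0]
Yes

Ax = [-11, 4, -1] = b ✓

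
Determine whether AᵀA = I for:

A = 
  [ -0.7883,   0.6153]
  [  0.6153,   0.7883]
Yes

AᵀA = 
  [  1,   0]
  [  0,   1]
≈ I (equal to I up to the 4-dp rounding of the entries)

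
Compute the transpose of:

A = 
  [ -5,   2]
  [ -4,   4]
Aᵀ = 
  [ -5,  -4]
  [  2,   4]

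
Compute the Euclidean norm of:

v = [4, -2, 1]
4.583

||v||₂ = √((4)² + (-2)² + (1)²) = √21 = 4.583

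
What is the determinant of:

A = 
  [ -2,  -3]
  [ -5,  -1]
For a 2×2 matrix, det = ad - bc = (-2)(-1) - (-3)(-5) = -13

det(A) = -13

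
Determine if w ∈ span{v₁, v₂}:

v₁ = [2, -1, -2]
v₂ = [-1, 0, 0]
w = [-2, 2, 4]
Yes

Form the augmented matrix and row-reduce:
[v₁|v₂|w] = 
  [  2,  -1,  -2]
  [ -1,   0,   2]
  [ -2,   0,   4]
R2 → R2 + (1/2)·R1
R3 → R3 + (1)·R1
R3 → R3 - (2)·R2
REF = 
  [   2,   -1,   -2]
  [   0, -1/2,    1]
  [   0,    0,    0]

No row of the form [0 0 | nonzero], so the system is consistent. Back-substitution gives c₁ = -2, c₂ = -2: w = (-2)·v₁ + (-2)·v₂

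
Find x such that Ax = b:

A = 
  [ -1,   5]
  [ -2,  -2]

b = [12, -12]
x = [3, 3]

Row reduce the augmented matrix [A|b]:
R2 → R2 - (2)·R1
REF = 
  [ -1,   5,  12]
  [  0, -12, -36]

Back-substitution:
x₂ = (-36) / (-12) = 3
x₁ = (12 - (5)(3)) / (-1) = 3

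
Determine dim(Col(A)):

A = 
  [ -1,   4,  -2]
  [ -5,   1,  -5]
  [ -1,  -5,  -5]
Row reduce:
R2 → R2 - (5)·R1
R3 → R3 - (1)·R1
R3 → R3 - (9/19)·R2
REF = 
  [     -1,       4,      -2]
  [      0,     -19,       5]
  [      0,       0, -102/19]
Pivot columns: 1, 2, 3 → 3 pivots.
dim(Col(A)) = number of pivot columns = 3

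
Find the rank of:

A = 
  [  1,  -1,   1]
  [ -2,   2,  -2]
Row reduce:
R2 → R2 + (2)·R1
REF = 
  [  1,  -1,   1]
  [  0,   0,   0]
Pivot columns: 1 → 1 pivot.

rank(A) = 1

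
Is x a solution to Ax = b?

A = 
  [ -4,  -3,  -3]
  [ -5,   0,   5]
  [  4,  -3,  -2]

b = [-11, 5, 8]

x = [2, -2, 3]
Yes

Ax = [-11, 5, 8] = b ✓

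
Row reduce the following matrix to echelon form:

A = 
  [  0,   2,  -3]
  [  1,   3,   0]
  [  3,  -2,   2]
Row operations:
Swap R1 ↔ R2
R3 → R3 - (3)·R1
R3 → R3 + (11/2)·R2

Resulting echelon form:
REF = 
  [    1,     3,     0]
  [    0,     2,    -3]
  [    0,     0, -29/2]

Rank = 3 (number of non-zero pivot rows).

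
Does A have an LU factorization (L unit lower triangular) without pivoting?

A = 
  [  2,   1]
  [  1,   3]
Yes.
A[1,1] = 2 ≠ 0, so Gaussian elimination proceeds without a row swap: multiplier ℓ₂₁ = (1)/(2) = 1/2, and U[2,2] = 3 - (1/2)(1) = 5/2.
L = 
  [  1,   0]
  [1/2,   1]
U = 
  [  2,   1]
  [  0, 5/2]
Check row 2 of LU: [(1/2)(2), (1/2)(1) + (5/2)] = [1, 3] = row 2 of A ✓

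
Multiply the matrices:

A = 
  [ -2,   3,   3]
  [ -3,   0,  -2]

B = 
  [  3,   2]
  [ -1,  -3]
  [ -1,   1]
AB = 
  [-12, -10]
  [ -7,  -8]

A is 2×3 and B is 3×2, so AB is 2×2. Each entry is (row of A)·(column of B):
AB[1,1] = (-2)(3) + (3)(-1) + (3)(-1) = -12
AB[1,2] = (-2)(2) + (3)(-3) + (3)(1) = -10
AB[2,1] = (-3)(3) + (0)(-1) + (-2)(-1) = -7
AB[2,2] = (-3)(2) + (0)(-3) + (-2)(1) = -8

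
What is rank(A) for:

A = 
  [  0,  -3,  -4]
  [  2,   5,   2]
rank(A) = 2

Row reduce:
Swap R1 ↔ R2
REF = 
  [  2,   5,   2]
  [  0,  -3,  -4]
Pivot columns: 1, 2 → 2 pivots.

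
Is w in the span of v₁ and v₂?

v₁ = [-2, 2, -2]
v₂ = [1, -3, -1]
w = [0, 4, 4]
Yes

Form the augmented matrix and row-reduce:
[v₁|v₂|w] = 
  [ -2,   1,   0]
  [  2,  -3,   4]
  [ -2,  -1,   4]
R2 → R2 + (1)·R1
R3 → R3 - (1)·R1
R3 → R3 - (1)·R2
REF = 
  [ -2,   1,   0]
  [  0,  -2,   4]
  [  0,   0,   0]

No row of the form [0 0 | nonzero], so the system is consistent. Back-substitution gives c₁ = -1, c₂ = -2: w = (-1)·v₁ + (-2)·v₂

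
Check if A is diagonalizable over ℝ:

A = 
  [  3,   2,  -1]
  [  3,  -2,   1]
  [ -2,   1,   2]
Yes

Characteristic polynomial: det(λI - A) = λ³ - 3λ² - 13λ + 30
Testing integer divisors of the constant term: p(2) = 0, so (λ - 2) is a factor:
p(λ) = (λ - 2)(λ² - λ - 15)
λ² - λ - 15 = 0  ⇒  λ = (1 ± √((-1)² - 4·(-15)))/2 = (1 ± √(61))/2
  = (1 + √61)/2,  (1 - √61)/2
Eigenvalues: 2, (1 + √61)/2, (1 - √61)/2  (≈ 2, 4.405, -3.405)
The two irrational eigenvalues are distinct (simple), so each has alg. mult. = geom. mult. = 1.
λ=2: alg. mult. = 1, geom. mult. = 3 - rank(A - (2)I) = 3 - 2 = 1
Sum of geometric multiplicities equals n, so A has n independent eigenvectors.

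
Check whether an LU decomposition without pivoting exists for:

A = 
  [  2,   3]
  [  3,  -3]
Yes.
A[1,1] = 2 ≠ 0, so Gaussian elimination proceeds without a row swap: multiplier ℓ₂₁ = (3)/(2) = 3/2, and U[2,2] = -3 - (3/2)(3) = -15/2.
L = 
  [  1,   0]
  [3/2,   1]
U = 
  [    2,     3]
  [    0, -15/2]
Check row 2 of LU: [(3/2)(2), (3/2)(3) + (-15/2)] = [3, -3] = row 2 of A ✓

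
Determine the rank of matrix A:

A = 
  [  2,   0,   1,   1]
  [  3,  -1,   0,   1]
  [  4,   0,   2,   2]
Row reduce:
R2 → R2 - (3/2)·R1
R3 → R3 - (2)·R1
REF = 
  [   2,    0,    1,    1]
  [   0,   -1, -3/2, -1/2]
  [   0,    0,    0,    0]
Pivot columns: 1, 2 → 2 pivots.

rank(A) = 2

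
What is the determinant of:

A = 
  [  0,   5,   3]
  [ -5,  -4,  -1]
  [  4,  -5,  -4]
Cofactor expansion along row 1:
det(A) = (0)·((-4)(-4) - (-1)(-5)) - (5)·((-5)(-4) - (-1)(4)) + (3)·((-5)(-5) - (-4)(4))
  = (0)(11) - (5)(24) + (3)(41)
  = 3

det(A) = 3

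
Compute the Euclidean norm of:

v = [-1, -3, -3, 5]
6.633

||v||₂ = √((-1)² + (-3)² + (-3)² + (5)²) = √44 = 6.633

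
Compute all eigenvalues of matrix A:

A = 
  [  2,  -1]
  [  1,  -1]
tr(A) = 1, det(A) = -1
Characteristic polynomial: λ² - tr(A)λ + det(A) = λ² - λ - 1
λ² - λ - 1 = 0  ⇒  λ = (1 ± √((-1)² - 4·(-1)))/2 = (1 ± √(5))/2
  = (1 + √5)/2,  (1 - √5)/2

λ = (1 + √5)/2, (1 - √5)/2  (≈ 1.618, -0.618)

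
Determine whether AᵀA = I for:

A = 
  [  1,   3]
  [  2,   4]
No

AᵀA = 
  [  5,  11]
  [ 11,  25]
≠ I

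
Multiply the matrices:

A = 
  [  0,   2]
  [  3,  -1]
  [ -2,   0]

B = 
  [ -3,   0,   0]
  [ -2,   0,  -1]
A is 3×2 and B is 2×3, so AB is 3×3. Each entry is (row of A)·(column of B):
AB[1,1] = (0)(-3) + (2)(-2) = -4
AB[1,2] = (0)(0) + (2)(0) = 0
AB[1,3] = (0)(0) + (2)(-1) = -2
AB[2,1] = (3)(-3) + (-1)(-2) = -7
AB[2,2] = (3)(0) + (-1)(0) = 0
AB[2,3] = (3)(0) + (-1)(-1) = 1
AB[3,1] = (-2)(-3) + (0)(-2) = 6
AB[3,2] = (-2)(0) + (0)(0) = 0
AB[3,3] = (-2)(0) + (0)(-1) = 0

AB = 
  [ -4,   0,  -2]
  [ -7,   0,   1]
  [  6,   0,   0]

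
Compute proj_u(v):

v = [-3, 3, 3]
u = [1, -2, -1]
v·u = (-3)(1) + (3)(-2) + (3)(-1) = -12
u·u = (1)² + (-2)² + (-1)² = 6
proj_u(v) = (v·u / u·u) × u = (-12/6) × u = (-2) × u

proj_u(v) = [-2, 4, 2]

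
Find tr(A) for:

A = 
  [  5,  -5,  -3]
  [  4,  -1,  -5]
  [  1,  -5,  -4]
0

tr(A) = 5 + -1 + -4 = 0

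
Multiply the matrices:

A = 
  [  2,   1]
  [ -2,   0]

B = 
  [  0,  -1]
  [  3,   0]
AB = 
  [  3,  -2]
  [  0,   2]

A is 2×2 and B is 2×2, so AB is 2×2. Each entry is (row of A)·(column of B):
AB[1,1] = (2)(0) + (1)(3) = 3
AB[1,2] = (2)(-1) + (1)(0) = -2
AB[2,1] = (-2)(0) + (0)(3) = 0
AB[2,2] = (-2)(-1) + (0)(0) = 2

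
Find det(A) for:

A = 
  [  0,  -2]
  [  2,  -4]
For a 2×2 matrix, det = ad - bc = (0)(-4) - (-2)(2) = 4

det(A) = 4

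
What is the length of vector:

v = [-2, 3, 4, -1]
5.477

||v||₂ = √((-2)² + (3)² + (4)² + (-1)²) = √30 = 5.477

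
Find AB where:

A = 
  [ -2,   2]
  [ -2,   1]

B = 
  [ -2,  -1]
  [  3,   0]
A is 2×2 and B is 2×2, so AB is 2×2. Each entry is (row of A)·(column of B):
AB[1,1] = (-2)(-2) + (2)(3) = 10
AB[1,2] = (-2)(-1) + (2)(0) = 2
AB[2,1] = (-2)(-2) + (1)(3) = 7
AB[2,2] = (-2)(-1) + (1)(0) = 2

AB = 
  [ 10,   2]
  [  7,   2]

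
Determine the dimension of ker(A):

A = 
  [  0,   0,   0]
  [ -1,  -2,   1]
nullity(A) = 2

Row reduce:
Swap R1 ↔ R2
REF = 
  [ -1,  -2,   1]
  [  0,   0,   0]
Pivot columns: 1 → 1 pivot.
rank(A) = 1, so nullity(A) = 3 - 1 = 2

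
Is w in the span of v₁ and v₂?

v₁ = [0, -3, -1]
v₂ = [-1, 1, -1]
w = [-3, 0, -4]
Yes

Form the augmented matrix and row-reduce:
[v₁|v₂|w] = 
  [  0,  -1,  -3]
  [ -3,   1,   0]
  [ -1,  -1,  -4]
Swap R1 ↔ R2
R3 → R3 - (1/3)·R1
R3 → R3 - (4/3)·R2
REF = 
  [ -3,   1,   0]
  [  0,  -1,  -3]
  [  0,   0,   0]

No row of the form [0 0 | nonzero], so the system is consistent. Back-substitution gives c₁ = 1, c₂ = 3: w = (1)·v₁ + (3)·v₂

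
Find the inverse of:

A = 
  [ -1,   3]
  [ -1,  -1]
det(A) = (-1)(-1) - (3)(-1) = 4
For a 2×2 matrix, A⁻¹ = (1/det(A)) · [[d, -b], [-c, a]]
    = (1/4) · [[-1, -3], [1, -1]]

A⁻¹ = 
  [-1/4, -3/4]
  [ 1/4, -1/4]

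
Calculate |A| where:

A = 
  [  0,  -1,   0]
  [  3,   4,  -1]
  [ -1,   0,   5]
14

Cofactor expansion along row 1:
det(A) = (0)·((4)(5) - (-1)(0)) - (-1)·((3)(5) - (-1)(-1)) + (0)·((3)(0) - (4)(-1))
  = (0)(20) - (-1)(14) + (0)(4)
  = 14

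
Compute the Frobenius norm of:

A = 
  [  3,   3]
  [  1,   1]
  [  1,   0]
||A||_F = 4.583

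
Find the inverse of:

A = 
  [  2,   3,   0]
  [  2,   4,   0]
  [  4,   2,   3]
det(A) = (2)·((4)(3) - (0)(2)) - (3)·((2)(3) - (0)(4)) + (0)·((2)(2) - (4)(4))
  = (2)(12) - (3)(6) + (0)(-12)
  = 6
det(A) = 6 ≠ 0, so A is invertible.

Cofactors Cᵢⱼ = (-1)ⁱ⁺ʲ·Mᵢⱼ:
C = 
  [ 12,  -6, -12]
  [ -9,   6,   8]
  [  0,   0,   2]

adj(A) = Cᵀ:
adj(A) = 
  [ 12,  -9,   0]
  [ -6,   6,   0]
  [-12,   8,   2]

A⁻¹ = (1/6) · adj(A):
A⁻¹ = 
  [   2, -3/2,    0]
  [  -1,    1,    0]
  [  -2,  4/3,  1/3]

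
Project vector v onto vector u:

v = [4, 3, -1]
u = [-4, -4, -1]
v·u = (4)(-4) + (3)(-4) + (-1)(-1) = -27
u·u = (-4)² + (-4)² + (-1)² = 33
proj_u(v) = (v·u / u·u) × u = (-27/33) × u = (-9/11) × u

proj_u(v) = [36/11, 36/11, 9/11]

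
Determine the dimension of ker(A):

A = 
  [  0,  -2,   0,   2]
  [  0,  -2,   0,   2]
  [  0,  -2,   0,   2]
nullity(A) = 3

Row reduce:
R2 → R2 - (1)·R1
R3 → R3 - (1)·R1
REF = 
  [  0,  -2,   0,   2]
  [  0,   0,   0,   0]
  [  0,   0,   0,   0]
Pivot columns: 2 → 1 pivot.
rank(A) = 1, so nullity(A) = 4 - 1 = 3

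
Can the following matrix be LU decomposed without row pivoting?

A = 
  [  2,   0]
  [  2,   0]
Yes.
A[1,1] = 2 ≠ 0, so Gaussian elimination proceeds without a row swap: multiplier ℓ₂₁ = (2)/(2) = 1, and U[2,2] = 0 - (1)(0) = 0.
L = 
  [  1,   0]
  [  1,   1]
U = 
  [  2,   0]
  [  0,   0]
Check row 2 of LU: [(1)(2), (1)(0) + 0] = [2, 0] = row 2 of A ✓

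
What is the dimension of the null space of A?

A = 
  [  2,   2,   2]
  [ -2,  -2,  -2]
nullity(A) = 2

Row reduce:
R2 → R2 + (1)·R1
REF = 
  [  2,   2,   2]
  [  0,   0,   0]
Pivot columns: 1 → 1 pivot.
rank(A) = 1, so nullity(A) = 3 - 1 = 2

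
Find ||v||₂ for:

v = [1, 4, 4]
5.745

||v||₂ = √((1)² + (4)² + (4)²) = √33 = 5.745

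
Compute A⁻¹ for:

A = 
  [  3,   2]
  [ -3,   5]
det(A) = (3)(5) - (2)(-3) = 21
For a 2×2 matrix, A⁻¹ = (1/det(A)) · [[d, -b], [-c, a]]
    = (1/21) · [[5, -2], [3, 3]]

A⁻¹ = 
  [ 5/21, -2/21]
  [  1/7,   1/7]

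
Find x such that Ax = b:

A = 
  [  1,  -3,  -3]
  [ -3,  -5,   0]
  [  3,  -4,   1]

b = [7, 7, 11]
Row reduce the augmented matrix [A|b]:
R2 → R2 + (3)·R1
R3 → R3 - (3)·R1
R3 → R3 + (5/14)·R2
REF = 
  [    1,    -3,    -3,     7]
  [    0,   -14,    -9,    28]
  [    0,     0, 95/14,     0]

Back-substitution:
x₃ = 0 / (95/14) = 0
x₂ = (28 - (-9)(0)) / (-14) = -2
x₁ = (7 - (-3)(-2) - (-3)(0)) / 1 = 1

x = [1, -2, 0]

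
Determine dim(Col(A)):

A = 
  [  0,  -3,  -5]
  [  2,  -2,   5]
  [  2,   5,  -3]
Row reduce:
Swap R1 ↔ R2
R3 → R3 - (1)·R1
R3 → R3 + (7/3)·R2
REF = 
  [    2,    -2,     5]
  [    0,    -3,    -5]
  [    0,     0, -59/3]
Pivot columns: 1, 2, 3 → 3 pivots.
dim(Col(A)) = number of pivot columns = 3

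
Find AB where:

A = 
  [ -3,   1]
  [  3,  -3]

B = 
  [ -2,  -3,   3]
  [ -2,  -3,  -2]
AB = 
  [  4,   6, -11]
  [  0,   0,  15]

A is 2×2 and B is 2×3, so AB is 2×3. Each entry is (row of A)·(column of B):
AB[1,1] = (-3)(-2) + (1)(-2) = 4
AB[1,2] = (-3)(-3) + (1)(-3) = 6
AB[1,3] = (-3)(3) + (1)(-2) = -11
AB[2,1] = (3)(-2) + (-3)(-2) = 0
AB[2,2] = (3)(-3) + (-3)(-3) = 0
AB[2,3] = (3)(3) + (-3)(-2) = 15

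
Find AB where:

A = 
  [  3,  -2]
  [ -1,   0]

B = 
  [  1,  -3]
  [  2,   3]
A is 2×2 and B is 2×2, so AB is 2×2. Each entry is (row of A)·(column of B):
AB[1,1] = (3)(1) + (-2)(2) = -1
AB[1,2] = (3)(-3) + (-2)(3) = -15
AB[2,1] = (-1)(1) + (0)(2) = -1
AB[2,2] = (-1)(-3) + (0)(3) = 3

AB = 
  [ -1, -15]
  [ -1,   3]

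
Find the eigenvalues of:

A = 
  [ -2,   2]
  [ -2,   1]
tr(A) = -1, det(A) = 2
Characteristic polynomial: λ² - tr(A)λ + det(A) = λ² + λ + 2
λ² + λ + 2 = 0  ⇒  λ = (-1 ± √((1)² - 4·(2)))/2 = (-1 ± √(-7))/2
  = (-1 + i√7)/2,  (-1 - i√7)/2

λ = (-1 + i√7)/2, (-1 - i√7)/2  (≈ -0.5 + 1.323i, -0.5 - 1.323i)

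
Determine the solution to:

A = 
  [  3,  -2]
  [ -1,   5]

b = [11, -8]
x = [3, -1]

Row reduce the augmented matrix [A|b]:
R2 → R2 + (1/3)·R1
REF = 
  [    3,    -2,    11]
  [    0,  13/3, -13/3]

Back-substitution:
x₂ = (-13/3) / (13/3) = -1
x₁ = (11 - (-2)(-1)) / 3 = 3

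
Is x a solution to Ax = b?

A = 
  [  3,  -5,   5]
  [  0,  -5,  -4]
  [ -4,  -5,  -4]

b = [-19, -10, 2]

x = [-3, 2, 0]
Yes

Ax = [-19, -10, 2] = b ✓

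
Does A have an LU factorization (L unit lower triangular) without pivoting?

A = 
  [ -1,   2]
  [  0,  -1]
Yes.
A[1,1] = -1 ≠ 0, so Gaussian elimination proceeds without a row swap: multiplier ℓ₂₁ = (0)/(-1) = 0, and U[2,2] = -1 - (0)(2) = -1.
L = 
  [  1,   0]
  [  0,   1]
U = 
  [ -1,   2]
  [  0,  -1]
Check row 2 of LU: [(0)(-1), (0)(2) + (-1)] = [0, -1] = row 2 of A ✓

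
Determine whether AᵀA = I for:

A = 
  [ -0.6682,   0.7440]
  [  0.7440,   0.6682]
Yes

AᵀA = 
  [  1,   0]
  [  0,   1]
≈ I (equal to I up to the 4-dp rounding of the entries)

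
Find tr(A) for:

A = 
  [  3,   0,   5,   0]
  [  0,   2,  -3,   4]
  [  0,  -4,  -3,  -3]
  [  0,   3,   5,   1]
3

tr(A) = 3 + 2 + -3 + 1 = 3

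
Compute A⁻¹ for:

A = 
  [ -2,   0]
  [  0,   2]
det(A) = (-2)(2) - (0)(0) = -4
For a 2×2 matrix, A⁻¹ = (1/det(A)) · [[d, -b], [-c, a]]
    = (-1/4) · [[2, 0], [0, -2]]

A⁻¹ = 
  [-1/2,    0]
  [   0,  1/2]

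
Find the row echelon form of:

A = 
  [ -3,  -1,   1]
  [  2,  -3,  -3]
Row operations:
R2 → R2 + (2/3)·R1

Resulting echelon form:
REF = 
  [   -3,    -1,     1]
  [    0, -11/3,  -7/3]

Rank = 2 (number of non-zero pivot rows).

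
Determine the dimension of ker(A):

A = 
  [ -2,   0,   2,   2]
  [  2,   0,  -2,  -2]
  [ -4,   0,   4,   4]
nullity(A) = 3

Row reduce:
R2 → R2 + (1)·R1
R3 → R3 - (2)·R1
REF = 
  [ -2,   0,   2,   2]
  [  0,   0,   0,   0]
  [  0,   0,   0,   0]
Pivot columns: 1 → 1 pivot.
rank(A) = 1, so nullity(A) = 4 - 1 = 3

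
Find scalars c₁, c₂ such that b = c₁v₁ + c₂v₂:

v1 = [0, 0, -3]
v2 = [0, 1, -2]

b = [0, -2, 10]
c1 = -2, c2 = -2

b = -2·v1 + -2·v2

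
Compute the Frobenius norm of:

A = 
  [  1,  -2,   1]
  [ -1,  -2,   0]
||A||_F = 3.317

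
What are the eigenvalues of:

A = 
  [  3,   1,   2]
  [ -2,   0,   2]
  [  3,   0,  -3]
λ = 0, √13, -√13  (≈ 0, 3.606, -3.606)

Characteristic polynomial: det(λI - A) = λ³ - 13λ
The constant term is 0, so λ = 0 is a root: p(λ) = λ(λ² - 13)
λ² - 13 = 0  ⇒  λ = (0 ± √((0)² - 4·(-13)))/2 = (0 ± √(52))/2
  = √13,  -√13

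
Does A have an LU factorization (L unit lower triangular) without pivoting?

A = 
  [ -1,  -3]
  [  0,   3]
Yes.
A[1,1] = -1 ≠ 0, so Gaussian elimination proceeds without a row swap: multiplier ℓ₂₁ = (0)/(-1) = 0, and U[2,2] = 3 - (0)(-3) = 3.
L = 
  [  1,   0]
  [  0,   1]
U = 
  [ -1,  -3]
  [  0,   3]
Check row 2 of LU: [(0)(-1), (0)(-3) + 3] = [0, 3] = row 2 of A ✓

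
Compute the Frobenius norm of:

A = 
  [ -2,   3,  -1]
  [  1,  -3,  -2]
||A||_F = 5.292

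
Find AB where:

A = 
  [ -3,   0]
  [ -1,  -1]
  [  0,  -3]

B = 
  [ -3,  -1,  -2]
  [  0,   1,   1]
AB = 
  [  9,   3,   6]
  [  3,   0,   1]
  [  0,  -3,  -3]

A is 3×2 and B is 2×3, so AB is 3×3. Each entry is (row of A)·(column of B):
AB[1,1] = (-3)(-3) + (0)(0) = 9
AB[1,2] = (-3)(-1) + (0)(1) = 3
AB[1,3] = (-3)(-2) + (0)(1) = 6
AB[2,1] = (-1)(-3) + (-1)(0) = 3
AB[2,2] = (-1)(-1) + (-1)(1) = 0
AB[2,3] = (-1)(-2) + (-1)(1) = 1
AB[3,1] = (0)(-3) + (-3)(0) = 0
AB[3,2] = (0)(-1) + (-3)(1) = -3
AB[3,3] = (0)(-2) + (-3)(1) = -3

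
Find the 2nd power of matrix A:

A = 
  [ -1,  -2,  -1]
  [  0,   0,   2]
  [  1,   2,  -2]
A² = A·A:
A²[1,1] = (-1)(-1) + (-2)(0) + (-1)(1) = 0
A²[1,2] = (-1)(-2) + (-2)(0) + (-1)(2) = 0
A²[1,3] = (-1)(-1) + (-2)(2) + (-1)(-2) = -1
A²[2,1] = (0)(-1) + (0)(0) + (2)(1) = 2
A²[2,2] = (0)(-2) + (0)(0) + (2)(2) = 4
A²[2,3] = (0)(-1) + (0)(2) + (2)(-2) = -4
A²[3,1] = (1)(-1) + (2)(0) + (-2)(1) = -3
A²[3,2] = (1)(-2) + (2)(0) + (-2)(2) = -6
A²[3,3] = (1)(-1) + (2)(2) + (-2)(-2) = 7
A² = 
  [  0,   0,  -1]
  [  2,   4,  -4]
  [ -3,  -6,   7]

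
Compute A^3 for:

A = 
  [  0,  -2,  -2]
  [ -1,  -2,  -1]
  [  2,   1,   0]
A² = A·A:
A²[1,1] = (0)(0) + (-2)(-1) + (-2)(2) = -2
A²[1,2] = (0)(-2) + (-2)(-2) + (-2)(1) = 2
A²[1,3] = (0)(-2) + (-2)(-1) + (-2)(0) = 2
A²[2,1] = (-1)(0) + (-2)(-1) + (-1)(2) = 0
A²[2,2] = (-1)(-2) + (-2)(-2) + (-1)(1) = 5
A²[2,3] = (-1)(-2) + (-2)(-1) + (-1)(0) = 4
A²[3,1] = (2)(0) + (1)(-1) + (0)(2) = -1
A²[3,2] = (2)(-2) + (1)(-2) + (0)(1) = -6
A²[3,3] = (2)(-2) + (1)(-1) + (0)(0) = -5
A² = 
  [ -2,   2,   2]
  [  0,   5,   4]
  [ -1,  -6,  -5]

A^3 = A^2·A:
A^3[1,1] = (-2)(0) + (2)(-1) + (2)(2) = 2
A^3[1,2] = (-2)(-2) + (2)(-2) + (2)(1) = 2
A^3[1,3] = (-2)(-2) + (2)(-1) + (2)(0) = 2
A^3[2,1] = (0)(0) + (5)(-1) + (4)(2) = 3
A^3[2,2] = (0)(-2) + (5)(-2) + (4)(1) = -6
A^3[2,3] = (0)(-2) + (5)(-1) + (4)(0) = -5
A^3[3,1] = (-1)(0) + (-6)(-1) + (-5)(2) = -4
A^3[3,2] = (-1)(-2) + (-6)(-2) + (-5)(1) = 9
A^3[3,3] = (-1)(-2) + (-6)(-1) + (-5)(0) = 8
A^3 = 
  [  2,   2,   2]
  [  3,  -6,  -5]
  [ -4,   9,   8]

Therefore
A^3 = 
  [  2,   2,   2]
  [  3,  -6,  -5]
  [ -4,   9,   8]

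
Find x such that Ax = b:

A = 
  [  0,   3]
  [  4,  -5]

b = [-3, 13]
x = [2, -1]

Row reduce the augmented matrix [A|b]:
Swap R1 ↔ R2
REF = 
  [  4,  -5,  13]
  [  0,   3,  -3]

Back-substitution:
x₂ = (-3) / 3 = -1
x₁ = (13 - (-5)(-1)) / 4 = 2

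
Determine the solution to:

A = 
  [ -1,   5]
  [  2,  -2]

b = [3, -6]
Row reduce the augmented matrix [A|b]:
R2 → R2 + (2)·R1
REF = 
  [ -1,   5,   3]
  [  0,   8,   0]

Back-substitution:
x₂ = 0 / 8 = 0
x₁ = (3 - (5)(0)) / (-1) = -3

x = [-3, 0]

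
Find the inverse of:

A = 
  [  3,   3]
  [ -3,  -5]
det(A) = (3)(-5) - (3)(-3) = -6
For a 2×2 matrix, A⁻¹ = (1/det(A)) · [[d, -b], [-c, a]]
    = (-1/6) · [[-5, -3], [3, 3]]

A⁻¹ = 
  [ 5/6,  1/2]
  [-1/2, -1/2]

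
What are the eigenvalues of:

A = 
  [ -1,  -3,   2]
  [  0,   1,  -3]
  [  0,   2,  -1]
Characteristic polynomial: det(λI - A) = λ³ + λ² + 5λ + 5
Testing integer divisors of the constant term: p(-1) = 0, so (λ + 1) is a factor:
p(λ) = (λ + 1)(λ² + 5)
λ² + 5 = 0  ⇒  λ = (0 ± √((0)² - 4·(5)))/2 = (0 ± √(-20))/2
  = i√5,  -i√5

λ = -1, i√5, -i√5  (≈ -1, 0 + 2.236i, 0 - 2.236i)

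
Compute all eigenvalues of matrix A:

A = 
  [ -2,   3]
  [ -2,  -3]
tr(A) = -5, det(A) = 12
Characteristic polynomial: λ² - tr(A)λ + det(A) = λ² + 5λ + 12
λ² + 5λ + 12 = 0  ⇒  λ = (-5 ± √((5)² - 4·(12)))/2 = (-5 ± √(-23))/2
  = (-5 + i√23)/2,  (-5 - i√23)/2

λ = (-5 + i√23)/2, (-5 - i√23)/2  (≈ -2.5 + 2.398i, -2.5 - 2.398i)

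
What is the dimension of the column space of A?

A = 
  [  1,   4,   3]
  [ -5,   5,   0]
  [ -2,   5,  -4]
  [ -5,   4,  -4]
Row reduce:
R2 → R2 + (5)·R1
R3 → R3 + (2)·R1
R4 → R4 + (5)·R1
R3 → R3 - (13/25)·R2
R4 → R4 - (24/25)·R2
R4 → R4 - (17/29)·R3
REF = 
  [    1,     4,     3]
  [    0,    25,    15]
  [    0,     0, -29/5]
  [    0,     0,     0]
Pivot columns: 1, 2, 3 → 3 pivots.
dim(Col(A)) = number of pivot columns = 3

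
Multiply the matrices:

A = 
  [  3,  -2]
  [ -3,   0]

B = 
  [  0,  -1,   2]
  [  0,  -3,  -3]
AB = 
  [  0,   3,  12]
  [  0,   3,  -6]

A is 2×2 and B is 2×3, so AB is 2×3. Each entry is (row of A)·(column of B):
AB[1,1] = (3)(0) + (-2)(0) = 0
AB[1,2] = (3)(-1) + (-2)(-3) = 3
AB[1,3] = (3)(2) + (-2)(-3) = 12
AB[2,1] = (-3)(0) + (0)(0) = 0
AB[2,2] = (-3)(-1) + (0)(-3) = 3
AB[2,3] = (-3)(2) + (0)(-3) = -6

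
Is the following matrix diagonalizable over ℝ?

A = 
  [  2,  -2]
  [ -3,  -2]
Yes

tr(A) = 0, det(A) = -10
Characteristic polynomial: λ² - tr(A)λ + det(A) = λ² - 10
λ² - 10 = 0  ⇒  λ = (0 ± √((0)² - 4·(-10)))/2 = (0 ± √(40))/2
  = √10,  -√10
Eigenvalues: √10, -√10  (≈ 3.162, -3.162)
The two irrational eigenvalues are distinct (simple), so each has alg. mult. = geom. mult. = 1.
Sum of geometric multiplicities equals n, so A has n independent eigenvectors.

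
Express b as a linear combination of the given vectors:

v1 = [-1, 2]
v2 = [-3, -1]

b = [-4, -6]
c1 = -2, c2 = 2

b = -2·v1 + 2·v2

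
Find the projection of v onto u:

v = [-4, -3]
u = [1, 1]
v·u = (-4)(1) + (-3)(1) = -7
u·u = (1)² + (1)² = 2
proj_u(v) = (v·u / u·u) × u = (-7/2) × u

proj_u(v) = [-7/2, -7/2]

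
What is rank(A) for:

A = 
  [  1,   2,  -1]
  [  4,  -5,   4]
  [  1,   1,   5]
rank(A) = 3

Row reduce:
R2 → R2 - (4)·R1
R3 → R3 - (1)·R1
R3 → R3 - (1/13)·R2
REF = 
  [    1,     2,    -1]
  [    0,   -13,     8]
  [    0,     0, 70/13]
Pivot columns: 1, 2, 3 → 3 pivots.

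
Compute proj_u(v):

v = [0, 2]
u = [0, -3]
v·u = (0)(0) + (2)(-3) = -6
u·u = (0)² + (-3)² = 9
proj_u(v) = (v·u / u·u) × u = (-6/9) × u = (-2/3) × u

proj_u(v) = [0, 2]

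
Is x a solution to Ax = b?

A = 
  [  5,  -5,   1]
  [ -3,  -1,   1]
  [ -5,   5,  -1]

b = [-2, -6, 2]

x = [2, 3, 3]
Yes

Ax = [-2, -6, 2] = b ✓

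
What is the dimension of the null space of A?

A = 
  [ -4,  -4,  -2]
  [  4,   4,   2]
nullity(A) = 2

Row reduce:
R2 → R2 + (1)·R1
REF = 
  [ -4,  -4,  -2]
  [  0,   0,   0]
Pivot columns: 1 → 1 pivot.
rank(A) = 1, so nullity(A) = 3 - 1 = 2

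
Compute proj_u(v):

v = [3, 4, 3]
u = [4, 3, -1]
proj_u(v) = [42/13, 63/26, -21/26]

v·u = (3)(4) + (4)(3) + (3)(-1) = 21
u·u = (4)² + (3)² + (-1)² = 26
proj_u(v) = (v·u / u·u) × u = (21/26) × u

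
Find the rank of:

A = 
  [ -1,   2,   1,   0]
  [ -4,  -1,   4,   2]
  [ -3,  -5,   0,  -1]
Row reduce:
R2 → R2 - (4)·R1
R3 → R3 - (3)·R1
R3 → R3 - (11/9)·R2
REF = 
  [   -1,     2,     1,     0]
  [    0,    -9,     0,     2]
  [    0,     0,    -3, -31/9]
Pivot columns: 1, 2, 3 → 3 pivots.

rank(A) = 3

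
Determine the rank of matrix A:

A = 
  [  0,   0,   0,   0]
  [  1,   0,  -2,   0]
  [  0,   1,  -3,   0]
Row reduce:
Swap R1 ↔ R2
Swap R2 ↔ R3
REF = 
  [  1,   0,  -2,   0]
  [  0,   1,  -3,   0]
  [  0,   0,   0,   0]
Pivot columns: 1, 2 → 2 pivots.

rank(A) = 2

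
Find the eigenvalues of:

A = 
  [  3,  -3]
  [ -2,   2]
λ = 5, 0

tr(A) = 5, det(A) = 0
Characteristic polynomial: λ² - tr(A)λ + det(A) = λ² - 5λ
λ² - 5λ = λ(λ - 5)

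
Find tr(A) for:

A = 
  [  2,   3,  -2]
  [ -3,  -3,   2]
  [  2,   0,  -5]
-6

tr(A) = 2 + -3 + -5 = -6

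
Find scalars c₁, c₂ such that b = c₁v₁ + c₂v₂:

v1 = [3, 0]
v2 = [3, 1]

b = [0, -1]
c1 = 1, c2 = -1

b = 1·v1 + -1·v2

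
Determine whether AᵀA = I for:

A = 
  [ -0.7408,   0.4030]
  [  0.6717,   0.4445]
No

AᵀA = 
  [  1,   0]
  [  0,   0.3600]
≠ I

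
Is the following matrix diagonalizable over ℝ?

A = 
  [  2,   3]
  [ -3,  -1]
No

tr(A) = 1, det(A) = 7
Characteristic polynomial: λ² - tr(A)λ + det(A) = λ² - λ + 7
λ² - λ + 7 = 0  ⇒  λ = (1 ± √((-1)² - 4·(7)))/2 = (1 ± √(-27))/2
  = (1 + 3i√3)/2,  (1 - 3i√3)/2
Eigenvalues: (1 + 3i√3)/2, (1 - 3i√3)/2  (≈ 0.5 + 2.598i, 0.5 - 2.598i)
Has complex eigenvalues (not diagonalizable over ℝ).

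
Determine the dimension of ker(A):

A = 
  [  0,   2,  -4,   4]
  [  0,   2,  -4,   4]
nullity(A) = 3

Row reduce:
R2 → R2 - (1)·R1
REF = 
  [  0,   2,  -4,   4]
  [  0,   0,   0,   0]
Pivot columns: 2 → 1 pivot.
rank(A) = 1, so nullity(A) = 4 - 1 = 3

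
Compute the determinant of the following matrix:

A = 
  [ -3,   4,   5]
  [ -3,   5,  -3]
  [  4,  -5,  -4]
Cofactor expansion along row 1:
det(A) = (-3)·((5)(-4) - (-3)(-5)) - (4)·((-3)(-4) - (-3)(4)) + (5)·((-3)(-5) - (5)(4))
  = (-3)(-35) - (4)(24) + (5)(-5)
  = -16

det(A) = -16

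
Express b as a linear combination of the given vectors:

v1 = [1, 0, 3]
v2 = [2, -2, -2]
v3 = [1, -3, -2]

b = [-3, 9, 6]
c1 = 0, c2 = 0, c3 = -3

b = 0·v1 + 0·v2 + -3·v3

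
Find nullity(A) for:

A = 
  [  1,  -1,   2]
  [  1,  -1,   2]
nullity(A) = 2

Row reduce:
R2 → R2 - (1)·R1
REF = 
  [  1,  -1,   2]
  [  0,   0,   0]
Pivot columns: 1 → 1 pivot.
rank(A) = 1, so nullity(A) = 3 - 1 = 2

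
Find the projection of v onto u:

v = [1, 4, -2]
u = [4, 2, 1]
proj_u(v) = [40/21, 20/21, 10/21]

v·u = (1)(4) + (4)(2) + (-2)(1) = 10
u·u = (4)² + (2)² + (1)² = 21
proj_u(v) = (v·u / u·u) × u = (10/21) × u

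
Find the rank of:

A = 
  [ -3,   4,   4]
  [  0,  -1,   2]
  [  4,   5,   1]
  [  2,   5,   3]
Row reduce:
R3 → R3 + (4/3)·R1
R4 → R4 + (2/3)·R1
R3 → R3 + (31/3)·R2
R4 → R4 + (23/3)·R2
R4 → R4 - (7/9)·R3
REF = 
  [ -3,   4,   4]
  [  0,  -1,   2]
  [  0,   0,  27]
  [  0,   0,   0]
Pivot columns: 1, 2, 3 → 3 pivots.

rank(A) = 3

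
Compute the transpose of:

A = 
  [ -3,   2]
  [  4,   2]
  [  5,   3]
Aᵀ = 
  [ -3,   4,   5]
  [  2,   2,   3]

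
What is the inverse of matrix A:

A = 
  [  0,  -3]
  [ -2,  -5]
det(A) = (0)(-5) - (-3)(-2) = -6
For a 2×2 matrix, A⁻¹ = (1/det(A)) · [[d, -b], [-c, a]]
    = (-1/6) · [[-5, 3], [2, 0]]

A⁻¹ = 
  [ 5/6, -1/2]
  [-1/3,    0]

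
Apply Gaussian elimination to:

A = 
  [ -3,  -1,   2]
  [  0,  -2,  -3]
Row operations:
No row operations needed (already in echelon form).

Resulting echelon form:
REF = 
  [ -3,  -1,   2]
  [  0,  -2,  -3]

Rank = 2 (number of non-zero pivot rows).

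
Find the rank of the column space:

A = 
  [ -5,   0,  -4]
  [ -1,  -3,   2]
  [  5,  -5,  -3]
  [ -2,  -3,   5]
dim(Col(A)) = 3

Row reduce:
R2 → R2 - (1/5)·R1
R3 → R3 + (1)·R1
R4 → R4 - (2/5)·R1
R3 → R3 - (5/3)·R2
R4 → R4 - (1)·R2
R4 → R4 + (57/175)·R3
REF = 
  [   -5,     0,    -4]
  [    0,    -3,  14/5]
  [    0,     0, -35/3]
  [    0,     0,     0]
Pivot columns: 1, 2, 3 → 3 pivots.
dim(Col(A)) = number of pivot columns = 3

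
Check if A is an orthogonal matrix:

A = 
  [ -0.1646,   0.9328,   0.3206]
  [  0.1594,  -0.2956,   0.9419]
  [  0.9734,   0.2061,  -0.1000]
Yes

AᵀA = 
  [  1,   0,   0]
  [  0,   1,   0]
  [  0,   0,   1]
≈ I (equal to I up to the 4-dp rounding of the entries)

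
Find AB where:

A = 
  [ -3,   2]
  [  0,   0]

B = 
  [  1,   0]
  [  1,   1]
AB = 
  [ -1,   2]
  [  0,   0]

A is 2×2 and B is 2×2, so AB is 2×2. Each entry is (row of A)·(column of B):
AB[1,1] = (-3)(1) + (2)(1) = -1
AB[1,2] = (-3)(0) + (2)(1) = 2
AB[2,1] = (0)(1) + (0)(1) = 0
AB[2,2] = (0)(0) + (0)(1) = 0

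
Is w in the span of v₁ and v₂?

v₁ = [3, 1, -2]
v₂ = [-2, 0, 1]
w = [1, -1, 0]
Yes

Form the augmented matrix and row-reduce:
[v₁|v₂|w] = 
  [  3,  -2,   1]
  [  1,   0,  -1]
  [ -2,   1,   0]
R2 → R2 - (1/3)·R1
R3 → R3 + (2/3)·R1
R3 → R3 + (1/2)·R2
REF = 
  [   3,   -2,    1]
  [   0,  2/3, -4/3]
  [   0,    0,    0]

No row of the form [0 0 | nonzero], so the system is consistent. Back-substitution gives c₁ = -1, c₂ = -2: w = (-1)·v₁ + (-2)·v₂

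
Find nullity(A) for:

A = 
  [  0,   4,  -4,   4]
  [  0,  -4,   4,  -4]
nullity(A) = 3

Row reduce:
R2 → R2 + (1)·R1
REF = 
  [  0,   4,  -4,   4]
  [  0,   0,   0,   0]
Pivot columns: 2 → 1 pivot.
rank(A) = 1, so nullity(A) = 4 - 1 = 3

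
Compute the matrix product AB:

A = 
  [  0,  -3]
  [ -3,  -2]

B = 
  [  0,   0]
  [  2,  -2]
AB = 
  [ -6,   6]
  [ -4,   4]

A is 2×2 and B is 2×2, so AB is 2×2. Each entry is (row of A)·(column of B):
AB[1,1] = (0)(0) + (-3)(2) = -6
AB[1,2] = (0)(0) + (-3)(-2) = 6
AB[2,1] = (-3)(0) + (-2)(2) = -4
AB[2,2] = (-3)(0) + (-2)(-2) = 4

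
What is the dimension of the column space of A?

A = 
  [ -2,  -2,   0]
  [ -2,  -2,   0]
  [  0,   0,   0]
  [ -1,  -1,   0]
Row reduce:
R2 → R2 - (1)·R1
R4 → R4 - (1/2)·R1
REF = 
  [ -2,  -2,   0]
  [  0,   0,   0]
  [  0,   0,   0]
  [  0,   0,   0]
Pivot columns: 1 → 1 pivot.
dim(Col(A)) = number of pivot columns = 1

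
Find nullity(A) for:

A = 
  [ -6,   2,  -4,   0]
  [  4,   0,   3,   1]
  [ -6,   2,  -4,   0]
nullity(A) = 2

Row reduce:
R2 → R2 + (2/3)·R1
R3 → R3 - (1)·R1
REF = 
  [ -6,   2,  -4,   0]
  [  0, 4/3, 1/3,   1]
  [  0,   0,   0,   0]
Pivot columns: 1, 2 → 2 pivots.
rank(A) = 2, so nullity(A) = 4 - 2 = 2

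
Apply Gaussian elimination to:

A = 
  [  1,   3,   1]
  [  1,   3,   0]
Row operations:
R2 → R2 - (1)·R1

Resulting echelon form:
REF = 
  [  1,   3,   1]
  [  0,   0,  -1]

Rank = 2 (number of non-zero pivot rows).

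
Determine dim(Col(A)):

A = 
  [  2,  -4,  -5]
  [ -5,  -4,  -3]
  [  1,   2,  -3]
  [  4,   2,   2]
Row reduce:
R2 → R2 + (5/2)·R1
R3 → R3 - (1/2)·R1
R4 → R4 - (2)·R1
R3 → R3 + (2/7)·R2
R4 → R4 + (5/7)·R2
R4 → R4 + (13/69)·R3
REF = 
  [     2,     -4,     -5]
  [     0,    -14,  -31/2]
  [     0,      0, -69/14]
  [     0,      0,      0]
Pivot columns: 1, 2, 3 → 3 pivots.
dim(Col(A)) = number of pivot columns = 3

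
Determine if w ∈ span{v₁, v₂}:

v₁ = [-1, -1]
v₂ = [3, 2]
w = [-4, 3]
Yes

Form the augmented matrix and row-reduce:
[v₁|v₂|w] = 
  [ -1,   3,  -4]
  [ -1,   2,   3]
R2 → R2 - (1)·R1
REF = 
  [ -1,   3,  -4]
  [  0,  -1,   7]

No row of the form [0 0 | nonzero], so the system is consistent. Back-substitution gives c₁ = -17, c₂ = -7: w = (-17)·v₁ + (-7)·v₂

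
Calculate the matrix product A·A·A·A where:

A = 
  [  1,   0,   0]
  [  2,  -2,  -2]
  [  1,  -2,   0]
A² = A·A:
A²[1,1] = (1)(1) + (0)(2) + (0)(1) = 1
A²[1,2] = (1)(0) + (0)(-2) + (0)(-2) = 0
A²[1,3] = (1)(0) + (0)(-2) + (0)(0) = 0
A²[2,1] = (2)(1) + (-2)(2) + (-2)(1) = -4
A²[2,2] = (2)(0) + (-2)(-2) + (-2)(-2) = 8
A²[2,3] = (2)(0) + (-2)(-2) + (-2)(0) = 4
A²[3,1] = (1)(1) + (-2)(2) + (0)(1) = -3
A²[3,2] = (1)(0) + (-2)(-2) + (0)(-2) = 4
A²[3,3] = (1)(0) + (-2)(-2) + (0)(0) = 4
A² = 
  [  1,   0,   0]
  [ -4,   8,   4]
  [ -3,   4,   4]

A^3 = A^2·A:
A^3[1,1] = (1)(1) + (0)(2) + (0)(1) = 1
A^3[1,2] = (1)(0) + (0)(-2) + (0)(-2) = 0
A^3[1,3] = (1)(0) + (0)(-2) + (0)(0) = 0
A^3[2,1] = (-4)(1) + (8)(2) + (4)(1) = 16
A^3[2,2] = (-4)(0) + (8)(-2) + (4)(-2) = -24
A^3[2,3] = (-4)(0) + (8)(-2) + (4)(0) = -16
A^3[3,1] = (-3)(1) + (4)(2) + (4)(1) = 9
A^3[3,2] = (-3)(0) + (4)(-2) + (4)(-2) = -16
A^3[3,3] = (-3)(0) + (4)(-2) + (4)(0) = -8
A^3 = 
  [  1,   0,   0]
  [ 16, -24, -16]
  [  9, -16,  -8]

A^4 = A^3·A:
A^4[1,1] = (1)(1) + (0)(2) + (0)(1) = 1
A^4[1,2] = (1)(0) + (0)(-2) + (0)(-2) = 0
A^4[1,3] = (1)(0) + (0)(-2) + (0)(0) = 0
A^4[2,1] = (16)(1) + (-24)(2) + (-16)(1) = -48
A^4[2,2] = (16)(0) + (-24)(-2) + (-16)(-2) = 80
A^4[2,3] = (16)(0) + (-24)(-2) + (-16)(0) = 48
A^4[3,1] = (9)(1) + (-16)(2) + (-8)(1) = -31
A^4[3,2] = (9)(0) + (-16)(-2) + (-8)(-2) = 48
A^4[3,3] = (9)(0) + (-16)(-2) + (-8)(0) = 32
A^4 = 
  [  1,   0,   0]
  [-48,  80,  48]
  [-31,  48,  32]

Therefore
A^4 = 
  [  1,   0,   0]
  [-48,  80,  48]
  [-31,  48,  32]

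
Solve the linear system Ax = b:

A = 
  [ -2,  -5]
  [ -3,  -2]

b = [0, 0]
Row reduce the augmented matrix [A|b]:
R2 → R2 - (3/2)·R1
REF = 
  [  -2,   -5,    0]
  [   0, 11/2,    0]

Back-substitution:
x₂ = 0 / (11/2) = 0
x₁ = (0 - (-5)(0)) / (-2) = 0

x = [0, 0]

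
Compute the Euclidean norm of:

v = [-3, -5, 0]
5.831

||v||₂ = √((-3)² + (-5)² + (0)²) = √34 = 5.831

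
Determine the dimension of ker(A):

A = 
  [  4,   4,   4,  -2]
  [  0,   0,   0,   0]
nullity(A) = 3

Row reduce:
(no row operations needed)
REF = 
  [  4,   4,   4,  -2]
  [  0,   0,   0,   0]
Pivot columns: 1 → 1 pivot.
rank(A) = 1, so nullity(A) = 4 - 1 = 3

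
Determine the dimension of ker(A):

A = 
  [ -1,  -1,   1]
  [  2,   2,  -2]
nullity(A) = 2

Row reduce:
R2 → R2 + (2)·R1
REF = 
  [ -1,  -1,   1]
  [  0,   0,   0]
Pivot columns: 1 → 1 pivot.
rank(A) = 1, so nullity(A) = 3 - 1 = 2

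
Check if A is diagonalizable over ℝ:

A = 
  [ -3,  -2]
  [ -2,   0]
Yes

tr(A) = -3, det(A) = -4
Characteristic polynomial: λ² - tr(A)λ + det(A) = λ² + 3λ - 4
λ² + 3λ - 4 = (λ + 4)(λ - 1)
Eigenvalues: 1, -4
λ=-4: alg. mult. = 1, geom. mult. = 2 - rank(A - (-4)I) = 2 - 1 = 1
λ=1: alg. mult. = 1, geom. mult. = 2 - rank(A - (1)I) = 2 - 1 = 1
Sum of geometric multiplicities equals n, so A has n independent eigenvectors.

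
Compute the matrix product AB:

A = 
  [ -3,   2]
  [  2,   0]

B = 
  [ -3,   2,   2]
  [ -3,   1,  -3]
AB = 
  [  3,  -4, -12]
  [ -6,   4,   4]

A is 2×2 and B is 2×3, so AB is 2×3. Each entry is (row of A)·(column of B):
AB[1,1] = (-3)(-3) + (2)(-3) = 3
AB[1,2] = (-3)(2) + (2)(1) = -4
AB[1,3] = (-3)(2) + (2)(-3) = -12
AB[2,1] = (2)(-3) + (0)(-3) = -6
AB[2,2] = (2)(2) + (0)(1) = 4
AB[2,3] = (2)(2) + (0)(-3) = 4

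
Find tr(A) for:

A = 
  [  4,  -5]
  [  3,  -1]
3

tr(A) = 4 + -1 = 3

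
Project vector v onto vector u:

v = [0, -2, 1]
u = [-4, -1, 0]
v·u = (0)(-4) + (-2)(-1) + (1)(0) = 2
u·u = (-4)² + (-1)² + (0)² = 17
proj_u(v) = (v·u / u·u) × u = (2/17) × u

proj_u(v) = [-8/17, -2/17, 0]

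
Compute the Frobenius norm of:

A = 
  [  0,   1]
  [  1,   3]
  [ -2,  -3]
||A||_F = 4.899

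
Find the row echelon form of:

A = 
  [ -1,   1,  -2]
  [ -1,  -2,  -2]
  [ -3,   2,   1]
Row operations:
R2 → R2 - (1)·R1
R3 → R3 - (3)·R1
R3 → R3 - (1/3)·R2

Resulting echelon form:
REF = 
  [ -1,   1,  -2]
  [  0,  -3,   0]
  [  0,   0,   7]

Rank = 3 (number of non-zero pivot rows).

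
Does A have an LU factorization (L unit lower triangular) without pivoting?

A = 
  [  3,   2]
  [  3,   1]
Yes.
A[1,1] = 3 ≠ 0, so Gaussian elimination proceeds without a row swap: multiplier ℓ₂₁ = (3)/(3) = 1, and U[2,2] = 1 - (1)(2) = -1.
L = 
  [  1,   0]
  [  1,   1]
U = 
  [  3,   2]
  [  0,  -1]
Check row 2 of LU: [(1)(3), (1)(2) + (-1)] = [3, 1] = row 2 of A ✓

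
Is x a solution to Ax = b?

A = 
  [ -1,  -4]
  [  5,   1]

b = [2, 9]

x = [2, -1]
Yes

Ax = [2, 9] = b ✓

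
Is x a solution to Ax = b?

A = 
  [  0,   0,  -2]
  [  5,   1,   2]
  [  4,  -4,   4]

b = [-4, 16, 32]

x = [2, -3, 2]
No

Ax = [-4, 11, 28] ≠ b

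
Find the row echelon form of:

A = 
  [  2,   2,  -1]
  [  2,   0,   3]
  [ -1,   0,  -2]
Row operations:
R2 → R2 - (1)·R1
R3 → R3 + (1/2)·R1
R3 → R3 + (1/2)·R2

Resulting echelon form:
REF = 
  [   2,    2,   -1]
  [   0,   -2,    4]
  [   0,    0, -1/2]

Rank = 3 (number of non-zero pivot rows).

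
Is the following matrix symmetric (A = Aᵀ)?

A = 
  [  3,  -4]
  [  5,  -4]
No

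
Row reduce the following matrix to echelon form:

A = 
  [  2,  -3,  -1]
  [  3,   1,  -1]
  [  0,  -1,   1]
Row operations:
R2 → R2 - (3/2)·R1
R3 → R3 + (2/11)·R2

Resulting echelon form:
REF = 
  [    2,    -3,    -1]
  [    0,  11/2,   1/2]
  [    0,     0, 12/11]

Rank = 3 (number of non-zero pivot rows).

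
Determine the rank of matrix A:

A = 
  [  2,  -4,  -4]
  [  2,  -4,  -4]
Row reduce:
R2 → R2 - (1)·R1
REF = 
  [  2,  -4,  -4]
  [  0,   0,   0]
Pivot columns: 1 → 1 pivot.

rank(A) = 1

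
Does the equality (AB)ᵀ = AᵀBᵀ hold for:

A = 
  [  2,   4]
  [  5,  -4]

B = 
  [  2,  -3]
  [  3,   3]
No

(AB)ᵀ = 
  [ 16,  -2]
  [  6, -27]

AᵀBᵀ = 
  [-11,  21]
  [ 20,   0]

The two matrices differ, so (AB)ᵀ ≠ AᵀBᵀ in general. The correct identity is (AB)ᵀ = BᵀAᵀ.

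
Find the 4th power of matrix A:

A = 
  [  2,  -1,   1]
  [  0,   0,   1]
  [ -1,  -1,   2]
A² = A·A:
A²[1,1] = (2)(2) + (-1)(0) + (1)(-1) = 3
A²[1,2] = (2)(-1) + (-1)(0) + (1)(-1) = -3
A²[1,3] = (2)(1) + (-1)(1) + (1)(2) = 3
A²[2,1] = (0)(2) + (0)(0) + (1)(-1) = -1
A²[2,2] = (0)(-1) + (0)(0) + (1)(-1) = -1
A²[2,3] = (0)(1) + (0)(1) + (1)(2) = 2
A²[3,1] = (-1)(2) + (-1)(0) + (2)(-1) = -4
A²[3,2] = (-1)(-1) + (-1)(0) + (2)(-1) = -1
A²[3,3] = (-1)(1) + (-1)(1) + (2)(2) = 2
A² = 
  [  3,  -3,   3]
  [ -1,  -1,   2]
  [ -4,  -1,   2]

A^3 = A^2·A:
A^3[1,1] = (3)(2) + (-3)(0) + (3)(-1) = 3
A^3[1,2] = (3)(-1) + (-3)(0) + (3)(-1) = -6
A^3[1,3] = (3)(1) + (-3)(1) + (3)(2) = 6
A^3[2,1] = (-1)(2) + (-1)(0) + (2)(-1) = -4
A^3[2,2] = (-1)(-1) + (-1)(0) + (2)(-1) = -1
A^3[2,3] = (-1)(1) + (-1)(1) + (2)(2) = 2
A^3[3,1] = (-4)(2) + (-1)(0) + (2)(-1) = -10
A^3[3,2] = (-4)(-1) + (-1)(0) + (2)(-1) = 2
A^3[3,3] = (-4)(1) + (-1)(1) + (2)(2) = -1
A^3 = 
  [  3,  -6,   6]
  [ -4,  -1,   2]
  [-10,   2,  -1]

A^4 = A^3·A:
A^4[1,1] = (3)(2) + (-6)(0) + (6)(-1) = 0
A^4[1,2] = (3)(-1) + (-6)(0) + (6)(-1) = -9
A^4[1,3] = (3)(1) + (-6)(1) + (6)(2) = 9
A^4[2,1] = (-4)(2) + (-1)(0) + (2)(-1) = -10
A^4[2,2] = (-4)(-1) + (-1)(0) + (2)(-1) = 2
A^4[2,3] = (-4)(1) + (-1)(1) + (2)(2) = -1
A^4[3,1] = (-10)(2) + (2)(0) + (-1)(-1) = -19
A^4[3,2] = (-10)(-1) + (2)(0) + (-1)(-1) = 11
A^4[3,3] = (-10)(1) + (2)(1) + (-1)(2) = -10
A^4 = 
  [  0,  -9,   9]
  [-10,   2,  -1]
  [-19,  11, -10]

Therefore
A^4 = 
  [  0,  -9,   9]
  [-10,   2,  -1]
  [-19,  11, -10]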